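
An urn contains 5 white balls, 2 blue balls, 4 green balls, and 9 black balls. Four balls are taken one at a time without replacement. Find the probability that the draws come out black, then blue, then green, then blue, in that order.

1/1615

Multiply the probability of each draw given the previous ones:
P = 9/20 × 2/19 × 4/18 × 1/17 = 72/116280 = 1/1615.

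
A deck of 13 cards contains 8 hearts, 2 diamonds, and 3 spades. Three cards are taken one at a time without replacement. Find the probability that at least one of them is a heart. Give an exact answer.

138/143

P(no hearts) = 5/13 × 4/12 × 3/11 = 60/1716 = 5/143.
P(at least one) = 1 − 5/143 = 138/143.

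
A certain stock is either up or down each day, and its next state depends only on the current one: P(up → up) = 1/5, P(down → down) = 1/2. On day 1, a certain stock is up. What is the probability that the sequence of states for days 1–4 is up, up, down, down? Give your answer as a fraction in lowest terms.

Day 1 is given. For each transition, use the conditional probability from the current state:
P(up | up) = 1/5; P(down | up) = 4/5; P(down | down) = 1/2.
P = 1/5 × 4/5 × 1/2 = 4/50 = 2/25.

2/25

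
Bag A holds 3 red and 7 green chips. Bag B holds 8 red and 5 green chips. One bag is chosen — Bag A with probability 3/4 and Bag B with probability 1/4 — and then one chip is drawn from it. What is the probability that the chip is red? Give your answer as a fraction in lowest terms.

197/520

From Bag A: P(red) = 3/10.
From Bag B: P(red) = 8/13.
Total probability = (3/4)(3/10) + (1/4)(8/13) = 197/520.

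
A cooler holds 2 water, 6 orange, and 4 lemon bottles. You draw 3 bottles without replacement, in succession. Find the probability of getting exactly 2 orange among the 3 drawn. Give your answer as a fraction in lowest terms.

One ordering (orange drawn first) has probability 6/12 × 5/11 × 6/10 = 180/1320 = 3/22.
There are C(3,2) = 3 such orderings, each equally likely, so P = 3 × 3/22 = 9/22.

9/22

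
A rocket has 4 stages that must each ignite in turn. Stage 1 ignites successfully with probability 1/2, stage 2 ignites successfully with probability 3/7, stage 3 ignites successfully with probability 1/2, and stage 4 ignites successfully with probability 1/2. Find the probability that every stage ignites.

3/56

The events are sequential, so multiply the conditional probabilities:
P = 1/2 × 3/7 × 1/2 × 1/2 = 3/56.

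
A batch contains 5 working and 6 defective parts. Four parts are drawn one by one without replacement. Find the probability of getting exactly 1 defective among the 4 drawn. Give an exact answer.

One ordering (defective drawn first) has probability 6/11 × 5/10 × 4/9 × 3/8 = 360/7920 = 1/22.
There are C(4,1) = 4 such orderings, each equally likely, so P = 4 × 1/22 = 2/11.

2/11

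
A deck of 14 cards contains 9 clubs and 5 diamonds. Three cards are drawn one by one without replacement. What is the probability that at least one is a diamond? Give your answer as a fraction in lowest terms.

P(no diamonds) = 9/14 × 8/13 × 7/12 = 504/2184 = 3/13.
P(at least one) = 1 − 3/13 = 10/13.

10/13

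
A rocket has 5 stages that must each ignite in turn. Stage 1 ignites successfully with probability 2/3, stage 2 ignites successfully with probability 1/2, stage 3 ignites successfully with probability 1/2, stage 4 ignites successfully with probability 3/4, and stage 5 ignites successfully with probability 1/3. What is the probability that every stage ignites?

1/24

Multiplying along the chain,
P = 2/3 × 1/2 × 1/2 × 3/4 × 1/3 = 6/144 = 1/24.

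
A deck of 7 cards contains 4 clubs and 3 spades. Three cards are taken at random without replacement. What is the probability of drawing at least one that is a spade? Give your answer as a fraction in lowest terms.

31/35

P(no spades) = 4/7 × 3/6 × 2/5 = 24/210 = 4/35.
P(at least one) = 1 − 4/35 = 31/35.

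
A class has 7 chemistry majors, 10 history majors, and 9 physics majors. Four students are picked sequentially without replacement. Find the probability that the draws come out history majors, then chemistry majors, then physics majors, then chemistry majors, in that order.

63/5980

Chain rule:
P = 10/26 × 7/25 × 9/24 × 6/23 = 3780/358800 = 63/5980.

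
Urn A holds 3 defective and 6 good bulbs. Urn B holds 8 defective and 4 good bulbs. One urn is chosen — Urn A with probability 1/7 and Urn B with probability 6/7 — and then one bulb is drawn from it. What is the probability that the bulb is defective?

From Urn A: P(defective) = 3/9.
From Urn B: P(defective) = 8/12.
Total probability = (1/7)(3/9) + (6/7)(8/12) = 13/21.

13/21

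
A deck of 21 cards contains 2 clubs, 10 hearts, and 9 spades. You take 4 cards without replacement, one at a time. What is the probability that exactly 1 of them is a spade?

44/133

One ordering (a spade drawn first) has probability 9/21 × 12/20 × 11/19 × 10/18 = 11880/143640 = 11/133.
There are C(4,1) = 4 such orderings, each equally likely, so P = 4 × 11/133 = 44/133.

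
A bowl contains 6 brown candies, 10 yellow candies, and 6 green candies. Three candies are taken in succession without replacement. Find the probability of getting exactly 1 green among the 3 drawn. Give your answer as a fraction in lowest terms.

One ordering (green drawn first) has probability 6/22 × 16/21 × 15/20 = 1440/9240 = 12/77.
There are C(3,1) = 3 such orderings, each equally likely, so P = 3 × 12/77 = 36/77.

36/77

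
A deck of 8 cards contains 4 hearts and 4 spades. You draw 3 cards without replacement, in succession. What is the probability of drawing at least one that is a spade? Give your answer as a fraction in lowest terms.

P(no spades) = 4/8 × 3/7 × 2/6 = 24/336 = 1/14.
P(at least one) = 1 − 1/14 = 13/14.

13/14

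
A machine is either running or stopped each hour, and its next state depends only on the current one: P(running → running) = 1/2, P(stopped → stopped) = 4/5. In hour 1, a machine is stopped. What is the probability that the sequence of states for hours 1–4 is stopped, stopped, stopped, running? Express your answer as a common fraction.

16/125

Hour 1 is given. For each transition, use the conditional probability from the current state:
P(stopped | stopped) = 4/5; P(stopped | stopped) = 4/5; P(running | stopped) = 1/5.
P = 4/5 × 4/5 × 1/5 = 16/125.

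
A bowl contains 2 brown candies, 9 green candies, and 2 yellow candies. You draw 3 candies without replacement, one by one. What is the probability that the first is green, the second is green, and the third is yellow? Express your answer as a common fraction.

Chain rule:
P = 9/13 × 8/12 × 2/11 = 144/1716 = 12/143.

12/143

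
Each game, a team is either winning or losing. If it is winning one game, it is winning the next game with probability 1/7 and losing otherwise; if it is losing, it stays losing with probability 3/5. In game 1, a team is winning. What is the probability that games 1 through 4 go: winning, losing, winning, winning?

Game 1 is given. For each transition, use the conditional probability from the current state:
P(losing | winning) = 6/7; P(winning | losing) = 2/5; P(winning | winning) = 1/7.
P = 6/7 × 2/5 × 1/7 = 12/245.

12/245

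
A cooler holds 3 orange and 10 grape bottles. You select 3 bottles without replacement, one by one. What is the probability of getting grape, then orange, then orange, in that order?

Chain rule:
P = 10/13 × 3/12 × 2/11 = 60/1716 = 5/143.

5/143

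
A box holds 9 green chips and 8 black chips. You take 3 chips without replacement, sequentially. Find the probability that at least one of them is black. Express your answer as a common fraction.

149/170

P(no black) = 9/17 × 8/16 × 7/15 = 504/4080 = 21/170.
P(at least one) = 1 − 21/170 = 149/170.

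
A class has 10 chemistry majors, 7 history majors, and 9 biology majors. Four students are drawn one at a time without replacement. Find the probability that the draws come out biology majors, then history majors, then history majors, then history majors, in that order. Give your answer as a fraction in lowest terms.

Multiply the probability of each draw given the previous ones:
P = 9/26 × 7/25 × 6/24 × 5/23 = 1890/358800 = 63/11960.

63/11960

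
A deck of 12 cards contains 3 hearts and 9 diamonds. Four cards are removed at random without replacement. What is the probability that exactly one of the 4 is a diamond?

One ordering (a diamond drawn first) has probability 9/12 × 3/11 × 2/10 × 1/9 = 54/11880 = 1/220.
There are C(4,1) = 4 such orderings, each equally likely, so P = 4 × 1/220 = 1/55.

1/55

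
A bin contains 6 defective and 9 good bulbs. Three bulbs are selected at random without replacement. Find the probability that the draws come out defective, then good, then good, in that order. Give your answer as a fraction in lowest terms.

Each draw changes the counts, so multiply the conditional probabilities along the sequence:
P = 6/15 × 9/14 × 8/13 = 432/2730 = 72/455.

72/455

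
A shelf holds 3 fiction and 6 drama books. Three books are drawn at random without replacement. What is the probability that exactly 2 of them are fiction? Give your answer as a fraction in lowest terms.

3/14

One ordering (fiction drawn first) has probability 3/9 × 2/8 × 6/7 = 36/504 = 1/14.
There are C(3,2) = 3 such orderings, each equally likely, so P = 3 × 1/14 = 3/14.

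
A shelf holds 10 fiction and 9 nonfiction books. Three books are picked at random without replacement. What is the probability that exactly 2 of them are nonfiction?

One ordering (nonfiction drawn first) has probability 9/19 × 8/18 × 10/17 = 720/5814 = 40/323.
There are C(3,2) = 3 such orderings, each equally likely, so P = 3 × 40/323 = 120/323.

120/323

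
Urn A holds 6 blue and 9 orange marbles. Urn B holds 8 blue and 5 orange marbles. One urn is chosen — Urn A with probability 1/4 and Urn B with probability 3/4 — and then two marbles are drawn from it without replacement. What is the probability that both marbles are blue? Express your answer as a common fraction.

From Urn A: P(both blue) = (6/15)(5/14) = 1/7.
From Urn B: P(both blue) = (8/13)(7/12) = 14/39.
Total probability = (1/4)(1/7) + (3/4)(14/39) = 111/364.

111/364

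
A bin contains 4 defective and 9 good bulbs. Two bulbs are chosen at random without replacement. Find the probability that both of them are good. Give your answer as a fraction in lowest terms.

6/13

P = 9/13 × 8/12 = 72/156 = 6/13.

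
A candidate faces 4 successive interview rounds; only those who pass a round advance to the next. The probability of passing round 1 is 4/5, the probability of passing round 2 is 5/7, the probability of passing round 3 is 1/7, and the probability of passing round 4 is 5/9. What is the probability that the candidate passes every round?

Each stage is reached only if all earlier stages succeed, so
P = 4/5 × 5/7 × 1/7 × 5/9 = 100/2205 = 20/441.

20/441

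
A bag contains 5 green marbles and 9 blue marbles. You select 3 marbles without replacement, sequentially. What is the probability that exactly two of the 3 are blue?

One ordering (blue drawn first) has probability 9/14 × 8/13 × 5/12 = 360/2184 = 15/91.
There are C(3,2) = 3 such orderings, each equally likely, so P = 3 × 15/91 = 45/91.

45/91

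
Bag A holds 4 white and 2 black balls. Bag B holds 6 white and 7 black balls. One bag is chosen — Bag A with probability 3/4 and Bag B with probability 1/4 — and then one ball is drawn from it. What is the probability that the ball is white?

From Bag A: P(white) = 4/6.
From Bag B: P(white) = 6/13.
Total probability = (3/4)(4/6) + (1/4)(6/13) = 8/13.

8/13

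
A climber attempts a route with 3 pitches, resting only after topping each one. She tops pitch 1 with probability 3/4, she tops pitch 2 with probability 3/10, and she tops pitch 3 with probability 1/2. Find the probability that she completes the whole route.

9/80

Multiplying along the chain,
P = 3/4 × 3/10 × 1/2 = 9/80.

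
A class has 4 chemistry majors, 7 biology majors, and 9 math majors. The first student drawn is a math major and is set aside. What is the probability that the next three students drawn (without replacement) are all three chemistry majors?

After the first draw, 4 of the remaining 19 students are chemistry majors.
P = 4/19 × 3/18 × 2/17 = 24/5814 = 4/969.

4/969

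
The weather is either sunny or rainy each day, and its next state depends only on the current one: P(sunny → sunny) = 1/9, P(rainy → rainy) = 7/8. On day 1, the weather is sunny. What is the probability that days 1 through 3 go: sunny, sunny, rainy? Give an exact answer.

Day 1 is given. For each transition, use the conditional probability from the current state:
P(sunny | sunny) = 1/9; P(rainy | sunny) = 8/9.
P = 1/9 × 8/9 = 8/81.

8/81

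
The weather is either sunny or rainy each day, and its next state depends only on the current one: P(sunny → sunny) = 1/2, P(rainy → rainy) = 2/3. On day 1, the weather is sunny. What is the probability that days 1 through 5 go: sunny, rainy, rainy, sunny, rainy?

1/18

Day 1 is given. For each transition, use the conditional probability from the current state:
P(rainy | sunny) = 1/2; P(rainy | rainy) = 2/3; P(sunny | rainy) = 1/3; P(rainy | sunny) = 1/2.
P = 1/2 × 2/3 × 1/3 × 1/2 = 2/36 = 1/18.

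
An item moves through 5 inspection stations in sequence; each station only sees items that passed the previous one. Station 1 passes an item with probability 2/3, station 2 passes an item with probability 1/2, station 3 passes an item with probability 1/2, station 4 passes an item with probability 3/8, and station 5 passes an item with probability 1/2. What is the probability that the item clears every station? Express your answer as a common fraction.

1/32

Each stage is reached only if all earlier stages succeed, so
P = 2/3 × 1/2 × 1/2 × 3/8 × 1/2 = 6/192 = 1/32.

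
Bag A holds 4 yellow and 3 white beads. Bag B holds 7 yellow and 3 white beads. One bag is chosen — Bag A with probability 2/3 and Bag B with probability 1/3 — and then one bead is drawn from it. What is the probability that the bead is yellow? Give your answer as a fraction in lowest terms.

From Bag A: P(yellow) = 4/7.
From Bag B: P(yellow) = 7/10.
Total probability = (2/3)(4/7) + (1/3)(7/10) = 43/70.

43/70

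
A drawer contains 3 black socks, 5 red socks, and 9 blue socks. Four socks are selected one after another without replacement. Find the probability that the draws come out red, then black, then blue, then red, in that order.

9/952

Each draw changes the counts, so multiply the conditional probabilities along the sequence:
P = 5/17 × 3/16 × 9/15 × 4/14 = 540/57120 = 9/952.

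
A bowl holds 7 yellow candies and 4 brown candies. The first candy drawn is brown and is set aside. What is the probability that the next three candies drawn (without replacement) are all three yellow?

After the first draw, 7 of the remaining 10 candies are yellow.
P = 7/10 × 6/9 × 5/8 = 210/720 = 7/24.

7/24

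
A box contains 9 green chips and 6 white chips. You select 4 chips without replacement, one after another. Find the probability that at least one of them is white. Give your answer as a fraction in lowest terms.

P(no white) = 9/15 × 8/14 × 7/13 × 6/12 = 3024/32760 = 6/65.
P(at least one) = 1 − 6/65 = 59/65.

59/65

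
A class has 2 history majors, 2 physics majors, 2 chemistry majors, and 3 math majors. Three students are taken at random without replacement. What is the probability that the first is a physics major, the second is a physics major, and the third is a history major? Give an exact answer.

1/126

Each draw changes the counts, so multiply the conditional probabilities along the sequence:
P = 2/9 × 1/8 × 2/7 = 4/504 = 1/126.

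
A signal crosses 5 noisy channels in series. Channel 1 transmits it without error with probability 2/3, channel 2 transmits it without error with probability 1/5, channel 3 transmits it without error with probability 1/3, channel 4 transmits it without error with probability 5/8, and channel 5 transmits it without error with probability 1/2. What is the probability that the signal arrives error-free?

1/72

Each stage is reached only if all earlier stages succeed, so
P = 2/3 × 1/5 × 1/3 × 5/8 × 1/2 = 10/720 = 1/72.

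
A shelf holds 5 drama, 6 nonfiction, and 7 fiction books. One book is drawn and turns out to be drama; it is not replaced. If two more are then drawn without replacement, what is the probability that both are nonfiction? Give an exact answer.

15/136

With the first book removed, 6 nonfiction remain out of 17.
P = 6/17 × 5/16 = 30/272 = 15/136.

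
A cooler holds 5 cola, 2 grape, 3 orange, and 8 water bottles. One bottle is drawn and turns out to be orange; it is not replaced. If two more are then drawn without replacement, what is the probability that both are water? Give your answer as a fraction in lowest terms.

7/34

With the first bottle removed, 8 water remain out of 17.
P = 8/17 × 7/16 = 56/272 = 7/34.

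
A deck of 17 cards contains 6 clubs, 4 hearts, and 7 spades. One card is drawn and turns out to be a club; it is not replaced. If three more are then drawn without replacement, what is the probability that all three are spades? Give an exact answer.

1/16

After the first draw, 7 of the remaining 16 cards are spades.
P = 7/16 × 6/15 × 5/14 = 210/3360 = 1/16.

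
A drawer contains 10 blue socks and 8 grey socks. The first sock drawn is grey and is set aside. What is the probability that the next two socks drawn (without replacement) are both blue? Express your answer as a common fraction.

45/136

With the first sock removed, 10 blue remain out of 17.
P = 10/17 × 9/16 = 90/272 = 45/136.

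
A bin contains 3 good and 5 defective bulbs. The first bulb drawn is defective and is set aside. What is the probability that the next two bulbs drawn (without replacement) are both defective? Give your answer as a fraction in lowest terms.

With the first bulb removed, 4 defective remain out of 7.
P = 4/7 × 3/6 = 12/42 = 2/7.

2/7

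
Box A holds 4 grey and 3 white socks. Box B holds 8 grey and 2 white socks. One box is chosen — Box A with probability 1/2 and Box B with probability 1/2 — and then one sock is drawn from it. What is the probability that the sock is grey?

24/35

From Box A: P(grey) = 4/7.
From Box B: P(grey) = 8/10.
Total probability = (1/2)(4/7) + (1/2)(8/10) = 24/35.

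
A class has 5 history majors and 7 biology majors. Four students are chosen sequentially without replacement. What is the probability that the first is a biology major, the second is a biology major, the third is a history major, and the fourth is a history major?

7/99

Each draw changes the counts, so multiply the conditional probabilities along the sequence:
P = 7/12 × 6/11 × 5/10 × 4/9 = 840/11880 = 7/99.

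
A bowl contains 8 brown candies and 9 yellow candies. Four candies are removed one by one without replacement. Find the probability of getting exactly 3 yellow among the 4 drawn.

24/85

One ordering (yellow drawn first) has probability 9/17 × 8/16 × 7/15 × 8/14 = 4032/57120 = 6/85.
There are C(4,3) = 4 such orderings, each equally likely, so P = 4 × 6/85 = 24/85.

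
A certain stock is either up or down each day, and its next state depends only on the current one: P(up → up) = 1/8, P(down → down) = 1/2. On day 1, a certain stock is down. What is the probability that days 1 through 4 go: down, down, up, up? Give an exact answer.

Day 1 is given. For each transition, use the conditional probability from the current state:
P(down | down) = 1/2; P(up | down) = 1/2; P(up | up) = 1/8.
P = 1/2 × 1/2 × 1/8 = 1/32.

1/32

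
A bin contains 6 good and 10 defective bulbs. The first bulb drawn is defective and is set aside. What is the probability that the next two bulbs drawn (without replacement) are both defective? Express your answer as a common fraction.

After the first draw, 9 of the remaining 15 bulbs are defective.
P = 9/15 × 8/14 = 72/210 = 12/35.

12/35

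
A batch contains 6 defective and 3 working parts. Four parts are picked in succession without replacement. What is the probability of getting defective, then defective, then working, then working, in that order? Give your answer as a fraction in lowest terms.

Each draw changes the counts, so multiply the conditional probabilities along the sequence:
P = 6/9 × 5/8 × 3/7 × 2/6 = 180/3024 = 5/84.

5/84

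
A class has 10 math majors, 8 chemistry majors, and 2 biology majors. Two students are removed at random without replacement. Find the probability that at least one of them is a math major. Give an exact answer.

P(no math majors) = 10/20 × 9/19 = 90/380 = 9/38.
P(at least one) = 1 − 9/38 = 29/38.

29/38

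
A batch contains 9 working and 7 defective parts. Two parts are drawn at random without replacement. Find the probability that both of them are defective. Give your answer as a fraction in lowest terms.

7/40

P = 7/16 × 6/15 = 42/240 = 7/40.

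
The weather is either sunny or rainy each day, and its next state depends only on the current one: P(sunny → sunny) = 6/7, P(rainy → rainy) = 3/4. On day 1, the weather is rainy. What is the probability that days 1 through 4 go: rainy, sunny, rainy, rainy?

3/112

Day 1 is given. For each transition, use the conditional probability from the current state:
P(sunny | rainy) = 1/4; P(rainy | sunny) = 1/7; P(rainy | rainy) = 3/4.
P = 1/4 × 1/7 × 3/4 = 3/112.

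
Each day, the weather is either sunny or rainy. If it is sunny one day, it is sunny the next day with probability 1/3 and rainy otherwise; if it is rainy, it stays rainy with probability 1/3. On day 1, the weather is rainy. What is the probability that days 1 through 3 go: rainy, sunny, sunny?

Day 1 is given. For each transition, use the conditional probability from the current state:
P(sunny | rainy) = 2/3; P(sunny | sunny) = 1/3.
P = 2/3 × 1/3 = 2/9.

2/9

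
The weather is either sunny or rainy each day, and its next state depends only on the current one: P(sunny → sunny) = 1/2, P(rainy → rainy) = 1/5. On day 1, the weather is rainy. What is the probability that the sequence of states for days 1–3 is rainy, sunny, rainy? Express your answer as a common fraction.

Day 1 is given. For each transition, use the conditional probability from the current state:
P(sunny | rainy) = 4/5; P(rainy | sunny) = 1/2.
P = 4/5 × 1/2 = 4/10 = 2/5.

2/5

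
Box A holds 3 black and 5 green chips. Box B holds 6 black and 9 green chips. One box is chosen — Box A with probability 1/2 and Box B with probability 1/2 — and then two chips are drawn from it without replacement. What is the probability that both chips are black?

1/8

From Box A: P(both black) = (3/8)(2/7) = 3/28.
From Box B: P(both black) = (6/15)(5/14) = 1/7.
Total probability = (1/2)(3/28) + (1/2)(1/7) = 1/8.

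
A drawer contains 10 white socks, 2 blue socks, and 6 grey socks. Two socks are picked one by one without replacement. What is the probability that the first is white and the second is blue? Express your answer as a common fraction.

10/153

Chain rule:
P = 10/18 × 2/17 = 20/306 = 10/153.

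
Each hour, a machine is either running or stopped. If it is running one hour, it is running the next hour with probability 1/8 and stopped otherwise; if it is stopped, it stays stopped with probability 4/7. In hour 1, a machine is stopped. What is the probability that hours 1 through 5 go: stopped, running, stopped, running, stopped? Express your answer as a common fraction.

9/64

Hour 1 is given. For each transition, use the conditional probability from the current state:
P(running | stopped) = 3/7; P(stopped | running) = 7/8; P(running | stopped) = 3/7; P(stopped | running) = 7/8.
P = 3/7 × 7/8 × 3/7 × 7/8 = 441/3136 = 9/64.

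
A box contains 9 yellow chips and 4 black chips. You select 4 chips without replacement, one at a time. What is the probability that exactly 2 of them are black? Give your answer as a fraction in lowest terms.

One ordering (black drawn first) has probability 4/13 × 3/12 × 9/11 × 8/10 = 864/17160 = 36/715.
There are C(4,2) = 6 such orderings, each equally likely, so P = 6 × 36/715 = 216/715.

216/715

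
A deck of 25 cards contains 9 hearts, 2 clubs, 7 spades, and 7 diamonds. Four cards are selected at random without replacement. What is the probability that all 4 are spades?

7/2530

P(every draw is a spade) = 7/25 × 6/24 × 5/23 × 4/22 = 840/303600 = 7/2530.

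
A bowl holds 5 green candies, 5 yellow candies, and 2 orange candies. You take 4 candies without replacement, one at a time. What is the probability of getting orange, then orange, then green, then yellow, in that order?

Chain rule:
P = 2/12 × 1/11 × 5/10 × 5/9 = 50/11880 = 5/1188.

5/1188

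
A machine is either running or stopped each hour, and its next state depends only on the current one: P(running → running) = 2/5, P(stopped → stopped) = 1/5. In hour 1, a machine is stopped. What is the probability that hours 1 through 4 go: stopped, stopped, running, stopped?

12/125

Hour 1 is given. For each transition, use the conditional probability from the current state:
P(stopped | stopped) = 1/5; P(running | stopped) = 4/5; P(stopped | running) = 3/5.
P = 1/5 × 4/5 × 3/5 = 12/125.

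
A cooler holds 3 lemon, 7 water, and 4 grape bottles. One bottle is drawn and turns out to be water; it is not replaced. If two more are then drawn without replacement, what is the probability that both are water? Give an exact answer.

After the first draw, 6 of the remaining 13 bottles are water.
P = 6/13 × 5/12 = 30/156 = 5/26.

5/26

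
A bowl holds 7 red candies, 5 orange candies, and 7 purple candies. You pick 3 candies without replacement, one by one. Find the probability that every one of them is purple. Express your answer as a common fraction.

35/969

P(every draw is purple) = 7/19 × 6/18 × 5/17 = 210/5814 = 35/969.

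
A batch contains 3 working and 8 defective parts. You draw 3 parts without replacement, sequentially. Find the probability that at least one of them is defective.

P(no defective) = 3/11 × 2/10 × 1/9 = 6/990 = 1/165.
P(at least one) = 1 − 1/165 = 164/165.

164/165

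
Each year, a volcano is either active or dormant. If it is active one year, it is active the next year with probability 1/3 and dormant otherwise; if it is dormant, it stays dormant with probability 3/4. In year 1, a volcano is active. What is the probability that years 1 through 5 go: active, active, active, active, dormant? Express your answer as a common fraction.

2/81

Year 1 is given. For each transition, use the conditional probability from the current state:
P(active | active) = 1/3; P(active | active) = 1/3; P(active | active) = 1/3; P(dormant | active) = 2/3.
P = 1/3 × 1/3 × 1/3 × 2/3 = 2/81.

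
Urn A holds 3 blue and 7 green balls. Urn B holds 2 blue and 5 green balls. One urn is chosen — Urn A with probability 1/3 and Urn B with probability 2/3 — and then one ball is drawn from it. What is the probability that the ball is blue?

61/210

From Urn A: P(blue) = 3/10.
From Urn B: P(blue) = 2/7.
Total probability = (1/3)(3/10) + (2/3)(2/7) = 61/210.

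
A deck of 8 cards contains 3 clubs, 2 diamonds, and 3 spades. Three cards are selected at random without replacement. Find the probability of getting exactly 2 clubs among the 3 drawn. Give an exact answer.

15/56

One ordering (clubs drawn first) has probability 3/8 × 2/7 × 5/6 = 30/336 = 5/56.
There are C(3,2) = 3 such orderings, each equally likely, so P = 3 × 5/56 = 15/56.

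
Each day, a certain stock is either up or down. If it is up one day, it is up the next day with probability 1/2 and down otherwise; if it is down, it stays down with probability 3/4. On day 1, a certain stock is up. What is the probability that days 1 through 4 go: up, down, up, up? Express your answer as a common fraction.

1/16

Day 1 is given. For each transition, use the conditional probability from the current state:
P(down | up) = 1/2; P(up | down) = 1/4; P(up | up) = 1/2.
P = 1/2 × 1/4 × 1/2 = 1/16.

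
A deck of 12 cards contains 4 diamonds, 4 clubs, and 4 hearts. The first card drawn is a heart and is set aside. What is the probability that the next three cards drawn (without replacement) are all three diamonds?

4/165

With the first card removed, 4 diamonds remain out of 11.
P = 4/11 × 3/10 × 2/9 = 24/990 = 4/165.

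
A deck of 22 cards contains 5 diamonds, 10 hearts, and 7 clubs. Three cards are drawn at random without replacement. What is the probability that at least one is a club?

31/44

P(no clubs) = 15/22 × 14/21 × 13/20 = 2730/9240 = 13/44.
P(at least one) = 1 − 13/44 = 31/44.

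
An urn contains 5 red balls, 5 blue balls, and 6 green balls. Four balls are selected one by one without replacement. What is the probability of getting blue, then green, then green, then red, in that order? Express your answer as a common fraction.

Multiply the probability of each draw given the previous ones:
P = 5/16 × 6/15 × 5/14 × 5/13 = 750/43680 = 25/1456.

25/1456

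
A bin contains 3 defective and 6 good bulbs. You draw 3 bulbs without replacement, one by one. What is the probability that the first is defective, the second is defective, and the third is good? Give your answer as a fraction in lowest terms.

Chain rule:
P = 3/9 × 2/8 × 6/7 = 36/504 = 1/14.

1/14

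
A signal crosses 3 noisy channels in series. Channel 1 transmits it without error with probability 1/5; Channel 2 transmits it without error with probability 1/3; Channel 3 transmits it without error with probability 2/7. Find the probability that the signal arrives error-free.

Multiplying along the chain,
P = 1/5 × 1/3 × 2/7 = 2/105.

2/105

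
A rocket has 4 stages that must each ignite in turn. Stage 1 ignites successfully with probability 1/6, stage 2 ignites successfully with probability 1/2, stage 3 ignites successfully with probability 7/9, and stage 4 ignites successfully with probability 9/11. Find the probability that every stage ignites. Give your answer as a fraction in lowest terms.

7/132

Each stage is reached only if all earlier stages succeed, so
P = 1/6 × 1/2 × 7/9 × 9/11 = 63/1188 = 7/132.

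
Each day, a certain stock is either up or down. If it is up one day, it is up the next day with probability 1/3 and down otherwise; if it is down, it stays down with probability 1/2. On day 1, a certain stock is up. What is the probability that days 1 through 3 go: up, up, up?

1/9

Day 1 is given. For each transition, use the conditional probability from the current state:
P(up | up) = 1/3; P(up | up) = 1/3.
P = 1/3 × 1/3 = 1/9.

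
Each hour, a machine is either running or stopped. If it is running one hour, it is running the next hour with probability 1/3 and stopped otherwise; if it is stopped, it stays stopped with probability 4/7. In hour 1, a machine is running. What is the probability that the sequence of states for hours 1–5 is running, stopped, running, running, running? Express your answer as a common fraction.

2/63

Hour 1 is given. For each transition, use the conditional probability from the current state:
P(stopped | running) = 2/3; P(running | stopped) = 3/7; P(running | running) = 1/3; P(running | running) = 1/3.
P = 2/3 × 3/7 × 1/3 × 1/3 = 6/189 = 2/63.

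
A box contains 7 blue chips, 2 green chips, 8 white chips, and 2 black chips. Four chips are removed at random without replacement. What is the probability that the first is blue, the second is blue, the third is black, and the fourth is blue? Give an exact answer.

35/7752

Each draw changes the counts, so multiply the conditional probabilities along the sequence:
P = 7/19 × 6/18 × 2/17 × 5/16 = 420/93024 = 35/7752.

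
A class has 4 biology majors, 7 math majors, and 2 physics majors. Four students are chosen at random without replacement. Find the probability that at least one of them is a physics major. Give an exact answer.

P(no physics majors) = 11/13 × 10/12 × 9/11 × 8/10 = 7920/17160 = 6/13.
P(at least one) = 1 − 6/13 = 7/13.

7/13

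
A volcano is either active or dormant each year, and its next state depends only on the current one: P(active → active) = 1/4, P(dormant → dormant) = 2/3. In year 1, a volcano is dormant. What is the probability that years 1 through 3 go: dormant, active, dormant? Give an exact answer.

Year 1 is given. For each transition, use the conditional probability from the current state:
P(active | dormant) = 1/3; P(dormant | active) = 3/4.
P = 1/3 × 3/4 = 3/12 = 1/4.

1/4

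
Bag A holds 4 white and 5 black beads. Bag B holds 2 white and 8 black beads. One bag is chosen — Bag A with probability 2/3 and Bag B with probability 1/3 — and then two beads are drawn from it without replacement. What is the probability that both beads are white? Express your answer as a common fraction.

From Bag A: P(both white) = (4/9)(3/8) = 1/6.
From Bag B: P(both white) = (2/10)(1/9) = 1/45.
Total probability = (2/3)(1/6) + (1/3)(1/45) = 16/135.

16/135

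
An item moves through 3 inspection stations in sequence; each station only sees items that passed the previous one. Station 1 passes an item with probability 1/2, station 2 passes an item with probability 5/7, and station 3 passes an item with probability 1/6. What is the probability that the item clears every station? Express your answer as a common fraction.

5/84

Each stage is reached only if all earlier stages succeed, so
P = 1/2 × 5/7 × 1/6 = 5/84.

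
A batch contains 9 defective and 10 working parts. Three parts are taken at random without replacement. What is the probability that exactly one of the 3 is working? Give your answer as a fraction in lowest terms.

120/323

One ordering (working drawn first) has probability 10/19 × 9/18 × 8/17 = 720/5814 = 40/323.
There are C(3,1) = 3 such orderings, each equally likely, so P = 3 × 40/323 = 120/323.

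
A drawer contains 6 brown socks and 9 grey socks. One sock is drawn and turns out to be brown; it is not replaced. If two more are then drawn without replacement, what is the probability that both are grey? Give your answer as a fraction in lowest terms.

36/91

After the first draw, 9 of the remaining 14 socks are grey.
P = 9/14 × 8/13 = 72/182 = 36/91.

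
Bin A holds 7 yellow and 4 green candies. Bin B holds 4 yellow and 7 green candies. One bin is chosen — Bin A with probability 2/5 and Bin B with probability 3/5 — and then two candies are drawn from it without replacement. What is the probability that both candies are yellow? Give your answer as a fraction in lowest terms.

12/55

From Bin A: P(both yellow) = (7/11)(6/10) = 21/55.
From Bin B: P(both yellow) = (4/11)(3/10) = 6/55.
Total probability = (2/5)(21/55) + (3/5)(6/55) = 12/55.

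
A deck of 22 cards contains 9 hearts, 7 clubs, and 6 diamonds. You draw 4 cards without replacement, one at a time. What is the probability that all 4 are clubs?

P(every draw is a club) = 7/22 × 6/21 × 5/20 × 4/19 = 840/175560 = 1/209.

1/209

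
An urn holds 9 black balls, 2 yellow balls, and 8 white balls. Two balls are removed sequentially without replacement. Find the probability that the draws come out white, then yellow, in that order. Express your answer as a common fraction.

Each draw changes the counts, so multiply the conditional probabilities along the sequence:
P = 8/19 × 2/18 = 16/342 = 8/171.

8/171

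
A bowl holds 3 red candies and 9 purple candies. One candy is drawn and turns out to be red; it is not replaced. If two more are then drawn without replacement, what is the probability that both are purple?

36/55

With the first candy removed, 9 purple remain out of 11.
P = 9/11 × 8/10 = 72/110 = 36/55.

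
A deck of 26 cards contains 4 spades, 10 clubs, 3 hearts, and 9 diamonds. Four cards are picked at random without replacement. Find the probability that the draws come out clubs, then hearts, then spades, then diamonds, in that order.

9/2990

Chain rule:
P = 10/26 × 3/25 × 4/24 × 9/23 = 1080/358800 = 9/2990.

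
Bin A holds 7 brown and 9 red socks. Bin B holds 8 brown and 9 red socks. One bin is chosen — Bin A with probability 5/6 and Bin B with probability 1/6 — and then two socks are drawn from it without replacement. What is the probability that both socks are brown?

From Bin A: P(both brown) = (7/16)(6/15) = 7/40.
From Bin B: P(both brown) = (8/17)(7/16) = 7/34.
Total probability = (5/6)(7/40) + (1/6)(7/34) = 49/272.

49/272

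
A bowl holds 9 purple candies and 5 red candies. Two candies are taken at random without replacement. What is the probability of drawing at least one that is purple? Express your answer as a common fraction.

81/91

P(no purple) = 5/14 × 4/13 = 20/182 = 10/91.
P(at least one) = 1 − 10/91 = 81/91.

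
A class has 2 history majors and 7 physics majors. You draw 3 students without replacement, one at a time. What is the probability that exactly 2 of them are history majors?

One ordering (history majors drawn first) has probability 2/9 × 1/8 × 7/7 = 14/504 = 1/36.
There are C(3,2) = 3 such orderings, each equally likely, so P = 3 × 1/36 = 1/12.

1/12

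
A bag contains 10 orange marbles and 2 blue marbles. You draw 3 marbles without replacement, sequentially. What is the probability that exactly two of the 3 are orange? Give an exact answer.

One ordering (orange drawn first) has probability 10/12 × 9/11 × 2/10 = 180/1320 = 3/22.
There are C(3,2) = 3 such orderings, each equally likely, so P = 3 × 3/22 = 9/22.

9/22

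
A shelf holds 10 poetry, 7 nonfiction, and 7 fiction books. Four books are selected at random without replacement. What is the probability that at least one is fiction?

589/759

P(no fiction) = 17/24 × 16/23 × 15/22 × 14/21 = 57120/255024 = 170/759.
P(at least one) = 1 − 170/759 = 589/759.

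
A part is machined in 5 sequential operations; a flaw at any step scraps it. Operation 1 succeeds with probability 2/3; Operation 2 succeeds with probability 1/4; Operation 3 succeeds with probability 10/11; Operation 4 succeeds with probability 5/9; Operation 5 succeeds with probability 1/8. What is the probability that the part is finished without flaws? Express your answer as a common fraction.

The events are sequential, so multiply the conditional probabilities:
P = 2/3 × 1/4 × 10/11 × 5/9 × 1/8 = 100/9504 = 25/2376.

25/2376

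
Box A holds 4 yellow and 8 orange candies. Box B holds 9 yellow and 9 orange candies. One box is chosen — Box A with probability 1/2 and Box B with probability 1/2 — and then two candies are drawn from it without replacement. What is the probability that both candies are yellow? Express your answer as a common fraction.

61/374

From Box A: P(both yellow) = (4/12)(3/11) = 1/11.
From Box B: P(both yellow) = (9/18)(8/17) = 4/17.
Total probability = (1/2)(1/11) + (1/2)(4/17) = 61/374.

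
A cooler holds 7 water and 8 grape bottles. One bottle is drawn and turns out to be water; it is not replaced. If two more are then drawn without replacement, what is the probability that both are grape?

After the first draw, 8 of the remaining 14 bottles are grape.
P = 8/14 × 7/13 = 56/182 = 4/13.

4/13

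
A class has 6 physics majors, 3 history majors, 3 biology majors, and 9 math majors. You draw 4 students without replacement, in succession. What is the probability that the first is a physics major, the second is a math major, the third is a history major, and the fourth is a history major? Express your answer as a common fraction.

3/1330

Chain rule:
P = 6/21 × 9/20 × 3/19 × 2/18 = 324/143640 = 3/1330.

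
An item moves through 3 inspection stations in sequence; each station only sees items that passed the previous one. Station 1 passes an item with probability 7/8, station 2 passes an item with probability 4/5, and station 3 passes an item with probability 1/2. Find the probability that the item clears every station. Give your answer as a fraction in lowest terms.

7/20

Each stage is reached only if all earlier stages succeed, so
P = 7/8 × 4/5 × 1/2 = 28/80 = 7/20.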